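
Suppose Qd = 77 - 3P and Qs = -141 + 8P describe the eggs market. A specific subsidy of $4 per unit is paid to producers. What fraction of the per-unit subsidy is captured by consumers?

Consumer share = 8/11

Pre-subsidy: 77 - 3P = -141 + 8P gives P* = 218/11, Q* = 193/11.
With the subsidy, sellers receive Ps = Pb + 4 for each unit, where Pb is the price buyers pay.
Supply in terms of Pb becomes Qs = -141 + 8(Pb + 4) = -109 + 8Pb. Setting this equal to demand: 77 - 3Pb = -109 + 8Pb, so Pb = 186/11.
Sellers receive Ps = 186/11 + 4 = 230/11; Q' = 77 − 3·(186/11) = 289/11.
Buyers' price falls by P* − Pb = 218/11 − 186/11 = 32/11; sellers' price rises by Ps − P* = 230/11 − 218/11 = 12/11.
So consumers capture (32/11)/4 = 8/11 of each unit of subsidy.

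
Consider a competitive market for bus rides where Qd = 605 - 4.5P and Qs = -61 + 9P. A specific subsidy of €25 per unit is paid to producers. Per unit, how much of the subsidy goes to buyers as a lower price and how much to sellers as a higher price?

Buyers gain 50/3 per unit; sellers gain 25/3 per unit

Pre-subsidy: 605 - 4.5P = -61 + 9P gives P* = 148/3, Q* = 383.
With the subsidy, sellers receive Ps = Pb + 25 for each unit, where Pb is the price buyers pay.
Supply in terms of Pb becomes Qs = -61 + 9(Pb + 25) = 164 + 9Pb. Setting this equal to demand: 605 - 4.5Pb = 164 + 9Pb, so Pb = 98/3.
Sellers receive Ps = 98/3 + 25 = 173/3; Q' = 605 − 4.5·(98/3) = 458.
Buyers' price falls by P* − Pb = 148/3 − 98/3 = 50/3; sellers' price rises by Ps − P* = 173/3 − 148/3 = 25/3.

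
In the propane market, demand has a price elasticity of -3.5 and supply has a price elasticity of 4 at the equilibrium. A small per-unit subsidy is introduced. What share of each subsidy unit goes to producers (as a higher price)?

Producer share = 7/15

For a small subsidy around the equilibrium, the benefit split depends on the relative slopes, which at a point are proportional to the elasticities.
Buyer share = εs/(εs + |εd|) = 4/(4 + 3.5) = 8/15; seller share = |εd|/(εs + |εd|) = 7/15.
So producers capture 7/15 of the subsidy.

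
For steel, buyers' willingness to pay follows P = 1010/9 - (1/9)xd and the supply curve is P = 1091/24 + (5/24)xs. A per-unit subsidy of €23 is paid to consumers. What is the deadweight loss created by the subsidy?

Deadweight loss = €828

Pre-subsidy: 1010/9 - (1/9)x = 1091/24 + (5/24)x gives x* = 209 and P* = 89.
With the rebate, buyers effectively pay Pb = Ps − 23, where Ps is the price sellers receive.
On the curves, Pb = 1010/9 - (1/9)x and Ps = 1091/24 + (5/24)x; the wedge Ps − Pb = 23 gives 1091/24 + (5/24)x − (1010/9 - (1/9)x) = 23, so x' = 281.
Then Pb = 1010/9 − (1/9)·281 = 81 and Ps = 1091/24 + (5/24)·281 = 104.
The subsidy expands output by 281 − 209 = 72 past the efficient level; on those units the gap between marginal cost and willingness to pay runs from 0 up to 23.
DWL = ½ × 23 × 72 = 828.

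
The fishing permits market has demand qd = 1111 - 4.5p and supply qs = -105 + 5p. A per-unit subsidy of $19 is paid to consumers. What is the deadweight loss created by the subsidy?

Pre-subsidy: 1111 - 4.5p = -105 + 5p gives p* = 128, q* = 535.
With the rebate, buyers effectively pay pb = ps − 19, where ps is the price sellers receive.
Demand in terms of ps becomes qd = 1111 − 4.5(ps − 19) = 1196.5 - 4.5ps. Setting this equal to supply: 1196.5 - 4.5ps = -105 + 5ps, so ps = 137.
Buyers pay pb = 137 − 19 = 118; q' = -105 + 5·137 = 580.
The subsidy expands output by 580 − 535 = 45 past the efficient level; on those units the gap between marginal cost and willingness to pay runs from 0 up to 19.
DWL = ½ × 19 × 45 = 427.5.

Deadweight loss = $427.5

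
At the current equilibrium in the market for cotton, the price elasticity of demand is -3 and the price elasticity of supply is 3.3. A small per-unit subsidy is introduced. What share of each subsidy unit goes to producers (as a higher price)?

Producer share = 10/21

For a small subsidy around the equilibrium, the benefit split depends on the relative slopes, which at a point are proportional to the elasticities.
Buyer share = εs/(εs + |εd|) = 3.3/(3.3 + 3) = 11/21; seller share = |εd|/(εs + |εd|) = 10/21.
So producers capture 10/21 of the subsidy.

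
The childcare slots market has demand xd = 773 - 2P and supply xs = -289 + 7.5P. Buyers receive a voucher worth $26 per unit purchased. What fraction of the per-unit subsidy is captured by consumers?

Consumer share = 15/19

Pre-subsidy: 773 - 2P = -289 + 7.5P gives P* = 2124/19, x* = 10439/19.
With the rebate, buyers effectively pay Pb = Ps − 26, where Ps is the price sellers receive.
Demand in terms of Ps becomes xd = 773 − 2(Ps − 26) = 825 - 2Ps. Setting this equal to supply: 825 - 2Ps = -289 + 7.5Ps, so Ps = 2228/19.
Buyers pay Pb = 2228/19 − 26 = 1734/19; x' = -289 + 7.5·(2228/19) = 11219/19.
Buyers' price falls by P* − Pb = 2124/19 − 1734/19 = 390/19; sellers' price rises by Ps − P* = 2228/19 − 2124/19 = 104/19.
So consumers capture (390/19)/26 = 15/19 of each unit of subsidy.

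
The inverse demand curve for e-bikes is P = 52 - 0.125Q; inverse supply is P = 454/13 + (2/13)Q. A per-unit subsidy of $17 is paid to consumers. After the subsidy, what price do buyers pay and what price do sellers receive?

Pre-subsidy: 52 - 0.125Q = 454/13 + (2/13)Q gives Q* = 1776/29 and P* = 1286/29.
With the rebate, buyers effectively pay Pb = Ps − 17, where Ps is the price sellers receive.
On the curves, Pb = 52 - 0.125Q and Ps = 454/13 + (2/13)Q; the wedge Ps − Pb = 17 gives 454/13 + (2/13)Q − (52 - 0.125Q) = 17, so Q' = 3544/29.
Then Pb = 52 − 0.125·(3544/29) = 1065/29 and Ps = 454/13 + (2/13)·(3544/29) = 1558/29.

Buyers pay 1065/29; sellers receive 1558/29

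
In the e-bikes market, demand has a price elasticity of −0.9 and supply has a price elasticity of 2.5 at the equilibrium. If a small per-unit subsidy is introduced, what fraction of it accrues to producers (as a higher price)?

For a small subsidy around the equilibrium, the benefit split depends on the relative slopes, which at a point are proportional to the elasticities.
Buyer share = εs/(εs + |εd|) = 2.5/(2.5 + 0.9) = 25/34; seller share = |εd|/(εs + |εd|) = 9/34.
So producers capture 9/34 of the subsidy.

Producer share = 9/34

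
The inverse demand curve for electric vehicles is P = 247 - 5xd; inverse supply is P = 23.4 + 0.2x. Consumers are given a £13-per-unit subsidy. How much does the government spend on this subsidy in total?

Pre-subsidy: 247 - 5x = 23.4 + 0.2x gives x* = 43 and P* = 32.
With the rebate, buyers effectively pay Pb = Ps − 13, where Ps is the price sellers receive.
On the curves, Pb = 247 - 5x and Ps = 23.4 + 0.2x; the wedge Ps − Pb = 13 gives 23.4 + 0.2x − (247 - 5x) = 13, so x' = 45.5.
Then Pb = 247 − 5·45.5 = 19.5 and Ps = 23.4 + 0.2·45.5 = 32.5.
Government outlay = subsidy × quantity = 13 × 45.5 = 591.5.

Government cost = £591.5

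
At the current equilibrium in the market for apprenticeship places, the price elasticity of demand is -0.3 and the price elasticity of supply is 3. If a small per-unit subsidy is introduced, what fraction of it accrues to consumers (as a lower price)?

For a small subsidy around the equilibrium, the benefit split depends on the relative slopes, which at a point are proportional to the elasticities.
Buyer share = εs/(εs + |εd|) = 3/(3 + 0.3) = 10/11; seller share = |εd|/(εs + |εd|) = 1/11.

Consumer share = 10/11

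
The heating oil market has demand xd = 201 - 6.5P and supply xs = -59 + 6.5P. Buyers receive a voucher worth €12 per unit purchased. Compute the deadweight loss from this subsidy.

Pre-subsidy: 201 - 6.5P = -59 + 6.5P gives P* = 20, x* = 71.
With the rebate, buyers effectively pay Pb = Ps − 12, where Ps is the price sellers receive.
Demand in terms of Ps becomes xd = 201 − 6.5(Ps − 12) = 279 - 6.5Ps. Setting this equal to supply: 279 - 6.5Ps = -59 + 6.5Ps, so Ps = 26.
Buyers pay Pb = 26 − 12 = 14; x' = -59 + 6.5·26 = 110.
The subsidy expands output by 110 − 71 = 39 past the efficient level; on those units the gap between marginal cost and willingness to pay runs from 0 up to 12.
DWL = ½ × 12 × 39 = 234.

Deadweight loss = €234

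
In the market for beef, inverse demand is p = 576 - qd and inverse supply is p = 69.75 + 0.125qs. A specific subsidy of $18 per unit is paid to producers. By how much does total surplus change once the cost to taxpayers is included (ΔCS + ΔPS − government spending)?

Pre-subsidy: 576 - q = 69.75 + 0.125q gives q* = 450 and p* = 126.
With the subsidy, sellers receive ps = pb + 18 for each unit, where pb is the price buyers pay.
On the curves, pb = 576 - q and ps = 69.75 + 0.125q; the wedge ps − pb = 18 gives 69.75 + 0.125q − (576 - q) = 18, so q' = 466.
Then pb = 576 − 1·466 = 110 and ps = 69.75 + 0.125·466 = 128.
ΔCS = ½(450 + 466)(126 − 110) = 7328; ΔPS = ½(450 + 466)(128 − 126) = 916.
Government spending = 18 × 466 = 8388.
Net change = 7328 + 916 − 8388 = -144. The loss equals the DWL triangle ½·18·16.

Net change in total surplus = -$144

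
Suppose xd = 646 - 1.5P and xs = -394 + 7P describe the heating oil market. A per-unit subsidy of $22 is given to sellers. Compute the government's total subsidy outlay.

Pre-subsidy: 646 - 1.5P = -394 + 7P gives P* = 2080/17, x* = 7862/17.
With the subsidy, sellers receive Ps = Pb + 22 for each unit, where Pb is the price buyers pay.
Supply in terms of Pb becomes xs = -394 + 7(Pb + 22) = -240 + 7Pb. Setting this equal to demand: 646 - 1.5Pb = -240 + 7Pb, so Pb = 1772/17.
Sellers receive Ps = 1772/17 + 22 = 2146/17; x' = 646 − 1.5·(1772/17) = 8324/17.
Government outlay = subsidy × quantity = 22 × 8324/17 = 183128/17.

Government cost = 183128/17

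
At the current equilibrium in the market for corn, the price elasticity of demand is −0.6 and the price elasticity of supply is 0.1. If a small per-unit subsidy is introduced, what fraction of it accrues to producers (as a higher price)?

Producer share = 6/7

For a small subsidy around the equilibrium, the benefit split depends on the relative slopes, which at a point are proportional to the elasticities.
Buyer share = εs/(εs + |εd|) = 0.1/(0.1 + 0.6) = 1/7; seller share = |εd|/(εs + |εd|) = 6/7.
So producers capture 6/7 of the subsidy.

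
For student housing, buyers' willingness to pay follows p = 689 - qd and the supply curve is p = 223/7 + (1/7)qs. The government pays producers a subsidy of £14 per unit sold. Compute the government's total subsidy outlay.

Government cost = £8221.5

Pre-subsidy: 689 - q = 223/7 + (1/7)q gives q* = 575 and p* = 114.
With the subsidy, sellers receive ps = pb + 14 for each unit, where pb is the price buyers pay.
On the curves, pb = 689 - q and ps = 223/7 + (1/7)q; the wedge ps − pb = 14 gives 223/7 + (1/7)q − (689 - q) = 14, so q' = 587.25.
Then pb = 689 − 1·587.25 = 101.75 and ps = 223/7 + (1/7)·587.25 = 115.75.
Government outlay = subsidy × quantity = 14 × 587.25 = 8221.5.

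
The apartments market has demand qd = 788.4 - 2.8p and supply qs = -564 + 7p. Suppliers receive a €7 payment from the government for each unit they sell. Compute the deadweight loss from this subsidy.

Pre-subsidy: 788.4 - 2.8p = -564 + 7p gives p* = 138, q* = 402.
With the subsidy, sellers receive ps = pb + 7 for each unit, where pb is the price buyers pay.
Supply in terms of pb becomes qs = -564 + 7(pb + 7) = -515 + 7pb. Setting this equal to demand: 788.4 - 2.8pb = -515 + 7pb, so pb = 133.
Sellers receive ps = 133 + 7 = 140; q' = 788.4 − 2.8·133 = 416.
The subsidy expands output by 416 − 402 = 14 past the efficient level; on those units the gap between marginal cost and willingness to pay runs from 0 up to 7.
DWL = ½ × 7 × 14 = 49.

Deadweight loss = €49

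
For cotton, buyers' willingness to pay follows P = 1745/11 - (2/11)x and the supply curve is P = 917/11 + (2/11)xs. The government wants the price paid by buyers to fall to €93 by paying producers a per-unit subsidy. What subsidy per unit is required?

Required subsidy s = €56 per unit

At a buyer price of 93, quantity demanded is 872.5 − 5.5·93 = 361.
Sellers supply 361 only when they receive Ps = 917/11 + (2/11)·361 = 149.
s = Ps − Pb = 149 − 93 = 56.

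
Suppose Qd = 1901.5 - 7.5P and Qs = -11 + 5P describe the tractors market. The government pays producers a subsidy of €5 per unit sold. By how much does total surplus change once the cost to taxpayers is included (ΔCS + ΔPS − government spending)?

Pre-subsidy: 1901.5 - 7.5P = -11 + 5P gives P* = 153, Q* = 754.
With the subsidy, sellers receive Ps = Pb + 5 for each unit, where Pb is the price buyers pay.
Supply in terms of Pb becomes Qs = -11 + 5(Pb + 5) = 14 + 5Pb. Setting this equal to demand: 1901.5 - 7.5Pb = 14 + 5Pb, so Pb = 151.
Sellers receive Ps = 151 + 5 = 156; Q' = 1901.5 − 7.5·151 = 769.
ΔCS = ½(754 + 769)(153 − 151) = 1523; ΔPS = ½(754 + 769)(156 − 153) = 2284.5.
Government spending = 5 × 769 = 3845.
Net change = 1523 + 2284.5 − 3845 = -37.5. The loss equals the DWL triangle ½·5·15.

Net change in total surplus = -€37.5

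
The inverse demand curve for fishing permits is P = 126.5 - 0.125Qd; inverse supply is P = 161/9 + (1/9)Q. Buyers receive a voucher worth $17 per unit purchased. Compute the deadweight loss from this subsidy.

Deadweight loss = $612

Pre-subsidy: 126.5 - 0.125Q = 161/9 + (1/9)Q gives Q* = 460 and P* = 69.
With the rebate, buyers effectively pay Pb = Ps − 17, where Ps is the price sellers receive.
On the curves, Pb = 126.5 - 0.125Q and Ps = 161/9 + (1/9)Q; the wedge Ps − Pb = 17 gives 161/9 + (1/9)Q − (126.5 - 0.125Q) = 17, so Q' = 532.
Then Pb = 126.5 − 0.125·532 = 60 and Ps = 161/9 + (1/9)·532 = 77.
The subsidy expands output by 532 − 460 = 72 past the efficient level; on those units the gap between marginal cost and willingness to pay runs from 0 up to 17.
DWL = ½ × 17 × 72 = 612.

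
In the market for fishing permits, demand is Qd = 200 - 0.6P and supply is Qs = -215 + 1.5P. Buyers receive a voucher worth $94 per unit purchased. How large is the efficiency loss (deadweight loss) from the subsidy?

Pre-subsidy: 200 - 0.6P = -215 + 1.5P gives P* = 4150/21, Q* = 570/7.
With the rebate, buyers effectively pay Pb = Ps − 94, where Ps is the price sellers receive.
Demand in terms of Ps becomes Qd = 200 − 0.6(Ps − 94) = 256.4 - 0.6Ps. Setting this equal to supply: 256.4 - 0.6Ps = -215 + 1.5Ps, so Ps = 4714/21.
Buyers pay Pb = 4714/21 − 94 = 2740/21; Q' = -215 + 1.5·(4714/21) = 852/7.
The subsidy expands output by 852/7 − 570/7 = 282/7 past the efficient level; on those units the gap between marginal cost and willingness to pay runs from 0 up to 94.
DWL = ½ × 94 × 282/7 = 13254/7.

Deadweight loss = 13254/7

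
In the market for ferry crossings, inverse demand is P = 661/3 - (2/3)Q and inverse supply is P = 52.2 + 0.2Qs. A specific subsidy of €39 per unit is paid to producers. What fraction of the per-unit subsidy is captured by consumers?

Consumer share = 10/13

Pre-subsidy: 661/3 - (2/3)Q = 52.2 + 0.2Q gives Q* = 194 and P* = 91.
With the subsidy, sellers receive Ps = Pb + 39 for each unit, where Pb is the price buyers pay.
On the curves, Pb = 661/3 - (2/3)Q and Ps = 52.2 + 0.2Q; the wedge Ps − Pb = 39 gives 52.2 + 0.2Q − (661/3 - (2/3)Q) = 39, so Q' = 239.
Then Pb = 661/3 − (2/3)·239 = 61 and Ps = 52.2 + 0.2·239 = 100.
Buyers' price falls by P* − Pb = 91 − 61 = 30; sellers' price rises by Ps − P* = 100 − 91 = 9.
So consumers capture 30/39 = 10/13 of each unit of subsidy.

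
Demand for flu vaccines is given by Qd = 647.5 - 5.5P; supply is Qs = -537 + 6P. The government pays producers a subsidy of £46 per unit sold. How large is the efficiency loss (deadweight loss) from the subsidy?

Pre-subsidy: 647.5 - 5.5P = -537 + 6P gives P* = 103, Q* = 81.
With the subsidy, sellers receive Ps = Pb + 46 for each unit, where Pb is the price buyers pay.
Supply in terms of Pb becomes Qs = -537 + 6(Pb + 46) = -261 + 6Pb. Setting this equal to demand: 647.5 - 5.5Pb = -261 + 6Pb, so Pb = 79.
Sellers receive Ps = 79 + 46 = 125; Q' = 647.5 − 5.5·79 = 213.
The subsidy expands output by 213 − 81 = 132 past the efficient level; on those units the gap between marginal cost and willingness to pay runs from 0 up to 46.
DWL = ½ × 46 × 132 = 3036.

Deadweight loss = £3036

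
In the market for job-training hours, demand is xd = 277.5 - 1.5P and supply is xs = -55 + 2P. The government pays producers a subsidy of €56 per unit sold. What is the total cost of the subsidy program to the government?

Government cost = €10248

Pre-subsidy: 277.5 - 1.5P = -55 + 2P gives P* = 95, x* = 135.
With the subsidy, sellers receive Ps = Pb + 56 for each unit, where Pb is the price buyers pay.
Supply in terms of Pb becomes xs = -55 + 2(Pb + 56) = 57 + 2Pb. Setting this equal to demand: 277.5 - 1.5Pb = 57 + 2Pb, so Pb = 63.
Sellers receive Ps = 63 + 56 = 119; x' = 277.5 − 1.5·63 = 183.
Government outlay = subsidy × quantity = 56 × 183 = 10248.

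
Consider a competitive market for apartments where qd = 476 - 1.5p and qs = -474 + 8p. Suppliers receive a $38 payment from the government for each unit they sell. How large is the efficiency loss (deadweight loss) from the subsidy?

Pre-subsidy: 476 - 1.5p = -474 + 8p gives p* = 100, q* = 326.
With the subsidy, sellers receive ps = pb + 38 for each unit, where pb is the price buyers pay.
Supply in terms of pb becomes qs = -474 + 8(pb + 38) = -170 + 8pb. Setting this equal to demand: 476 - 1.5pb = -170 + 8pb, so pb = 68.
Sellers receive ps = 68 + 38 = 106; q' = 476 − 1.5·68 = 374.
The subsidy expands output by 374 − 326 = 48 past the efficient level; on those units the gap between marginal cost and willingness to pay runs from 0 up to 38.
DWL = ½ × 38 × 48 = 912.

Deadweight loss = $912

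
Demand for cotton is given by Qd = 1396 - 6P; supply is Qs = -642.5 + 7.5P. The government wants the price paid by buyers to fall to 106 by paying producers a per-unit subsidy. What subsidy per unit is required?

Required subsidy s = 81 per unit

At a buyer price of 106, quantity demanded is 1396 − 6·106 = 760.
Sellers supply 760 only when they receive Ps with -642.5 + 7.5·Ps = 760, i.e. Ps = 187.
s = Ps − Pb = 187 − 106 = 81.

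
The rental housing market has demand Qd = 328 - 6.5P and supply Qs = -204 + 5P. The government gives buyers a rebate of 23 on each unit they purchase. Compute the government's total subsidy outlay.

Government cost = 2123

Pre-subsidy: 328 - 6.5P = -204 + 5P gives P* = 1064/23, Q* = 628/23.
With the rebate, buyers effectively pay Pb = Ps − 23, where Ps is the price sellers receive.
Demand in terms of Ps becomes Qd = 328 − 6.5(Ps − 23) = 477.5 - 6.5Ps. Setting this equal to supply: 477.5 - 6.5Ps = -204 + 5Ps, so Ps = 1363/23.
Buyers pay Pb = 1363/23 − 23 = 834/23; Q' = -204 + 5·(1363/23) = 2123/23.
Government outlay = subsidy × quantity = 23 × 2123/23 = 2123.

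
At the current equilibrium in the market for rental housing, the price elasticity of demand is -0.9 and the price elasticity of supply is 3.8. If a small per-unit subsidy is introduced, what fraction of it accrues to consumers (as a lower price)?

Consumer share = 38/47

For a small subsidy around the equilibrium, the benefit split depends on the relative slopes, which at a point are proportional to the elasticities.
Buyer share = εs/(εs + |εd|) = 3.8/(3.8 + 0.9) = 38/47; seller share = |εd|/(εs + |εd|) = 9/47.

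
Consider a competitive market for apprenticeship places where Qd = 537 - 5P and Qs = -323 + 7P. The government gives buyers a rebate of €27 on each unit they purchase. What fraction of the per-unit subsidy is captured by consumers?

Pre-subsidy: 537 - 5P = -323 + 7P gives P* = 215/3, Q* = 536/3.
With the rebate, buyers effectively pay Pb = Ps − 27, where Ps is the price sellers receive.
Demand in terms of Ps becomes Qd = 537 − 5(Ps − 27) = 672 - 5Ps. Setting this equal to supply: 672 - 5Ps = -323 + 7Ps, so Ps = 995/12.
Buyers pay Pb = 995/12 − 27 = 671/12; Q' = -323 + 7·(995/12) = 3089/12.
Buyers' price falls by P* − Pb = 215/3 − 671/12 = 15.75; sellers' price rises by Ps − P* = 995/12 − 215/3 = 11.25.
So consumers capture 15.75/27 = 7/12 of each unit of subsidy.

Consumer share = 7/12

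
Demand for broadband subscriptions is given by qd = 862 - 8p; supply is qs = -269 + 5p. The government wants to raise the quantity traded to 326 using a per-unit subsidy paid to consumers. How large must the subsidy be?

Required subsidy s = 52 per unit

At q = 326, invert demand for the buyer price: pb = (862 − 326)/8 = 67; invert supply for the seller price: ps = (326 − (-269))/5 = 119.
The subsidy must fill the gap: s = ps − pb = 119 − 67 = 52.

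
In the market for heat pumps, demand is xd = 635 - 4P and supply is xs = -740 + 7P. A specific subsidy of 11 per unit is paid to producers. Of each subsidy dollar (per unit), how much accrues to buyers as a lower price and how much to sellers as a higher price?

Pre-subsidy: 635 - 4P = -740 + 7P gives P* = 125, x* = 135.
With the subsidy, sellers receive Ps = Pb + 11 for each unit, where Pb is the price buyers pay.
Supply in terms of Pb becomes xs = -740 + 7(Pb + 11) = -663 + 7Pb. Setting this equal to demand: 635 - 4Pb = -663 + 7Pb, so Pb = 118.
Sellers receive Ps = 118 + 11 = 129; x' = 635 − 4·118 = 163.
Buyers' price falls by P* − Pb = 125 − 118 = 7; sellers' price rises by Ps − P* = 129 − 125 = 4.

Buyers gain 7 per unit; sellers gain 4 per unit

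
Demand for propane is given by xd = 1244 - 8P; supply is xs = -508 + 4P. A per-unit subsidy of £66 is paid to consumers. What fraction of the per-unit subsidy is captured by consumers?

Consumer share = 1/3

Pre-subsidy: 1244 - 8P = -508 + 4P gives P* = 146, x* = 76.
With the rebate, buyers effectively pay Pb = Ps − 66, where Ps is the price sellers receive.
Demand in terms of Ps becomes xd = 1244 − 8(Ps − 66) = 1772 - 8Ps. Setting this equal to supply: 1772 - 8Ps = -508 + 4Ps, so Ps = 190.
Buyers pay Pb = 190 − 66 = 124; x' = -508 + 4·190 = 252.
Buyers' price falls by P* − Pb = 146 − 124 = 22; sellers' price rises by Ps − P* = 190 − 146 = 44.
So consumers capture 22/66 = 1/3 of each unit of subsidy.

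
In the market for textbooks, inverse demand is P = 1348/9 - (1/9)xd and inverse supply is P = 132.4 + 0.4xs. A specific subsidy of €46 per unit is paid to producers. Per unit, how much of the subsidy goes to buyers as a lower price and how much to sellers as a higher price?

Buyers gain €10 per unit; sellers gain €36 per unit

Pre-subsidy: 1348/9 - (1/9)x = 132.4 + 0.4x gives x* = 34 and P* = 146.
With the subsidy, sellers receive Ps = Pb + 46 for each unit, where Pb is the price buyers pay.
On the curves, Pb = 1348/9 - (1/9)x and Ps = 132.4 + 0.4x; the wedge Ps − Pb = 46 gives 132.4 + 0.4x − (1348/9 - (1/9)x) = 46, so x' = 124.
Then Pb = 1348/9 − (1/9)·124 = 136 and Ps = 132.4 + 0.4·124 = 182.
Buyers' price falls by P* − Pb = 146 − 136 = 10; sellers' price rises by Ps − P* = 182 − 146 = 36.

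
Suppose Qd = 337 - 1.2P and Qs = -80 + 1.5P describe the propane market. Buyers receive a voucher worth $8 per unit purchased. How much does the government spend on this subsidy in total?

Government cost = $1256

Pre-subsidy: 337 - 1.2P = -80 + 1.5P gives P* = 1390/9, Q* = 455/3.
With the rebate, buyers effectively pay Pb = Ps − 8, where Ps is the price sellers receive.
Demand in terms of Ps becomes Qd = 337 − 1.2(Ps − 8) = 346.6 - 1.2Ps. Setting this equal to supply: 346.6 - 1.2Ps = -80 + 1.5Ps, so Ps = 158.
Buyers pay Pb = 158 − 8 = 150; Q' = -80 + 1.5·158 = 157.
Government outlay = subsidy × quantity = 8 × 157 = 1256.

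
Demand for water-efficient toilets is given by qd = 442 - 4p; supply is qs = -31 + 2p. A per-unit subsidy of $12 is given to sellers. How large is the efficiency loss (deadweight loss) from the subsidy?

Pre-subsidy: 442 - 4p = -31 + 2p gives p* = 473/6, q* = 380/3.
With the subsidy, sellers receive ps = pb + 12 for each unit, where pb is the price buyers pay.
Supply in terms of pb becomes qs = -31 + 2(pb + 12) = -7 + 2pb. Setting this equal to demand: 442 - 4pb = -7 + 2pb, so pb = 449/6.
Sellers receive ps = 449/6 + 12 = 521/6; q' = 442 − 4·(449/6) = 428/3.
The subsidy expands output by 428/3 − 380/3 = 16 past the efficient level; on those units the gap between marginal cost and willingness to pay runs from 0 up to 12.
DWL = ½ × 12 × 16 = 96.

Deadweight loss = $96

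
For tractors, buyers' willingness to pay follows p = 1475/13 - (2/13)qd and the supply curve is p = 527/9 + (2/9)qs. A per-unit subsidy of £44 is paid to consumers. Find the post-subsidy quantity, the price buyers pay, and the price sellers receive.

Pre-subsidy: 1475/13 - (2/13)q = 527/9 + (2/9)q gives q* = 146 and p* = 91.
With the rebate, buyers effectively pay pb = ps − 44, where ps is the price sellers receive.
On the curves, pb = 1475/13 - (2/13)q and ps = 527/9 + (2/9)q; the wedge ps − pb = 44 gives 527/9 + (2/9)q − (1475/13 - (2/13)q) = 44, so q' = 263.
Then pb = 1475/13 − (2/13)·263 = 73 and ps = 527/9 + (2/9)·263 = 117.

q' = 263; buyers pay £73; sellers receive £117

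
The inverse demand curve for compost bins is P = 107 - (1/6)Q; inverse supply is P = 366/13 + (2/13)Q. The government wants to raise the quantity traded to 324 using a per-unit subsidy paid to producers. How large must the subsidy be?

Required subsidy s = 25 per unit

At Q = 324, from the demand curve buyers pay Pb = 107 − (1/6)·324 = 53; from the supply curve sellers need Ps = 366/13 + (2/13)·324 = 78.
The subsidy must fill the gap: s = Ps − Pb = 78 − 53 = 25.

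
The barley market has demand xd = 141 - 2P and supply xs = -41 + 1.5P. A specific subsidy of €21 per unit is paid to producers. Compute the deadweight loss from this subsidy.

Pre-subsidy: 141 - 2P = -41 + 1.5P gives P* = 52, x* = 37.
With the subsidy, sellers receive Ps = Pb + 21 for each unit, where Pb is the price buyers pay.
Supply in terms of Pb becomes xs = -41 + 1.5(Pb + 21) = -9.5 + 1.5Pb. Setting this equal to demand: 141 - 2Pb = -9.5 + 1.5Pb, so Pb = 43.
Sellers receive Ps = 43 + 21 = 64; x' = 141 − 2·43 = 55.
The subsidy expands output by 55 − 37 = 18 past the efficient level; on those units the gap between marginal cost and willingness to pay runs from 0 up to 21.
DWL = ½ × 21 × 18 = 189.

Deadweight loss = €189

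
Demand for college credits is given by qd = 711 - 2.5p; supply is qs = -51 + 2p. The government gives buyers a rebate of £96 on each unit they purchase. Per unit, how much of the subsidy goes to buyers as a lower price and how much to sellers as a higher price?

Pre-subsidy: 711 - 2.5p = -51 + 2p gives p* = 508/3, q* = 863/3.
With the rebate, buyers effectively pay pb = ps − 96, where ps is the price sellers receive.
Demand in terms of ps becomes qd = 711 − 2.5(ps − 96) = 951 - 2.5ps. Setting this equal to supply: 951 - 2.5ps = -51 + 2ps, so ps = 668/3.
Buyers pay pb = 668/3 − 96 = 380/3; q' = -51 + 2·(668/3) = 1183/3.
Buyers' price falls by p* − pb = 508/3 − 380/3 = 128/3; sellers' price rises by ps − p* = 668/3 − 508/3 = 160/3.

Buyers gain 128/3 per unit; sellers gain 160/3 per unit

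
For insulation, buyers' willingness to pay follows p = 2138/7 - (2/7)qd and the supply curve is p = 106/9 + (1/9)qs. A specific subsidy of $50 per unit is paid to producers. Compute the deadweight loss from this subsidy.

Deadweight loss = $3150

Pre-subsidy: 2138/7 - (2/7)q = 106/9 + (1/9)q gives q* = 740 and p* = 94.
With the subsidy, sellers receive ps = pb + 50 for each unit, where pb is the price buyers pay.
On the curves, pb = 2138/7 - (2/7)q and ps = 106/9 + (1/9)q; the wedge ps − pb = 50 gives 106/9 + (1/9)q − (2138/7 - (2/7)q) = 50, so q' = 866.
Then pb = 2138/7 − (2/7)·866 = 58 and ps = 106/9 + (1/9)·866 = 108.
The subsidy expands output by 866 − 740 = 126 past the efficient level; on those units the gap between marginal cost and willingness to pay runs from 0 up to 50.
DWL = ½ × 50 × 126 = 3150.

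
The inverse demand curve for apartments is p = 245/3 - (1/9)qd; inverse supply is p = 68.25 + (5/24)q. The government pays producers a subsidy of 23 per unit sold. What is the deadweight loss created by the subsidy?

Pre-subsidy: 245/3 - (1/9)q = 68.25 + (5/24)q gives q* = 42 and p* = 77.
With the subsidy, sellers receive ps = pb + 23 for each unit, where pb is the price buyers pay.
On the curves, pb = 245/3 - (1/9)q and ps = 68.25 + (5/24)q; the wedge ps − pb = 23 gives 68.25 + (5/24)q − (245/3 - (1/9)q) = 23, so q' = 114.
Then pb = 245/3 − (1/9)·114 = 69 and ps = 68.25 + (5/24)·114 = 92.
The subsidy expands output by 114 − 42 = 72 past the efficient level; on those units the gap between marginal cost and willingness to pay runs from 0 up to 23.
DWL = ½ × 23 × 72 = 828.

Deadweight loss = 828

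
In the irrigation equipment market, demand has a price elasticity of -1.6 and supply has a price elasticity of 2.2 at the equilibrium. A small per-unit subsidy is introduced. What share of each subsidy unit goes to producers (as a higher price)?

Producer share = 8/19

For a small subsidy around the equilibrium, the benefit split depends on the relative slopes, which at a point are proportional to the elasticities.
Buyer share = εs/(εs + |εd|) = 2.2/(2.2 + 1.6) = 11/19; seller share = |εd|/(εs + |εd|) = 8/19.
So producers capture 8/19 of the subsidy.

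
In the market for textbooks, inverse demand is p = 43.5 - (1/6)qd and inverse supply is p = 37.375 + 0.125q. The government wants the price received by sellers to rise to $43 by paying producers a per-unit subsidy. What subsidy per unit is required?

Required subsidy s = $7 per unit

At a seller price of 43, quantity supplied is -299 + 8·43 = 45.
Buyers absorb 45 only when they pay pb = 43.5 − (1/6)·45 = 36.
s = ps − pb = 43 − 36 = 7.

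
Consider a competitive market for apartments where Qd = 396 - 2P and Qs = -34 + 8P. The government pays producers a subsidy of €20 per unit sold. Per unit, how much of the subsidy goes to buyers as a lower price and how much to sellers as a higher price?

Pre-subsidy: 396 - 2P = -34 + 8P gives P* = 43, Q* = 310.
With the subsidy, sellers receive Ps = Pb + 20 for each unit, where Pb is the price buyers pay.
Supply in terms of Pb becomes Qs = -34 + 8(Pb + 20) = 126 + 8Pb. Setting this equal to demand: 396 - 2Pb = 126 + 8Pb, so Pb = 27.
Sellers receive Ps = 27 + 20 = 47; Q' = 396 − 2·27 = 342.
Buyers' price falls by P* − Pb = 43 − 27 = 16; sellers' price rises by Ps − P* = 47 − 43 = 4.

Buyers gain €16 per unit; sellers gain €4 per unit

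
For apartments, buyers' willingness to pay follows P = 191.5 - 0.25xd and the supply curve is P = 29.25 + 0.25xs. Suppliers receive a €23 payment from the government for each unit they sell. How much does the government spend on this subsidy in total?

Pre-subsidy: 191.5 - 0.25x = 29.25 + 0.25x gives x* = 324.5 and P* = 110.375.
With the subsidy, sellers receive Ps = Pb + 23 for each unit, where Pb is the price buyers pay.
On the curves, Pb = 191.5 - 0.25x and Ps = 29.25 + 0.25x; the wedge Ps − Pb = 23 gives 29.25 + 0.25x − (191.5 - 0.25x) = 23, so x' = 370.5.
Then Pb = 191.5 − 0.25·370.5 = 98.875 and Ps = 29.25 + 0.25·370.5 = 121.875.
Government outlay = subsidy × quantity = 23 × 370.5 = 8521.5.

Government cost = €8521.5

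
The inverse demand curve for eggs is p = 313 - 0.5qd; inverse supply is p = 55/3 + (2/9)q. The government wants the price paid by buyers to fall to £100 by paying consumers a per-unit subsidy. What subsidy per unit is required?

Required subsidy s = £13 per unit

At a buyer price of 100, quantity demanded is 626 − 2·100 = 426.
Sellers supply 426 only when they receive ps = 55/3 + (2/9)·426 = 113.
s = ps − pb = 113 − 100 = 13.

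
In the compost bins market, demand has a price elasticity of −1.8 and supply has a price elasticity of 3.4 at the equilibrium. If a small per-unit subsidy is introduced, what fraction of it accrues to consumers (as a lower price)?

For a small subsidy around the equilibrium, the benefit split depends on the relative slopes, which at a point are proportional to the elasticities.
Buyer share = εs/(εs + |εd|) = 3.4/(3.4 + 1.8) = 17/26; seller share = |εd|/(εs + |εd|) = 9/26.

Consumer share = 17/26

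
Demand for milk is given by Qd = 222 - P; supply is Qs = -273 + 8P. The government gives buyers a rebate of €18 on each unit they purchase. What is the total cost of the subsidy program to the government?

Pre-subsidy: 222 - P = -273 + 8P gives P* = 55, Q* = 167.
With the rebate, buyers effectively pay Pb = Ps − 18, where Ps is the price sellers receive.
Demand in terms of Ps becomes Qd = 222 − 1(Ps − 18) = 240 - Ps. Setting this equal to supply: 240 - Ps = -273 + 8Ps, so Ps = 57.
Buyers pay Pb = 57 − 18 = 39; Q' = -273 + 8·57 = 183.
Government outlay = subsidy × quantity = 18 × 183 = 3294.

Government cost = €3294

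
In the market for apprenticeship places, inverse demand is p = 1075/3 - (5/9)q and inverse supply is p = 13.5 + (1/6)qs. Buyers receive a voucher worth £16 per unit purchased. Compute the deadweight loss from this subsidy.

Pre-subsidy: 1075/3 - (5/9)q = 13.5 + (1/6)q gives q* = 6207/13 and p* = 1210/13.
With the rebate, buyers effectively pay pb = ps − 16, where ps is the price sellers receive.
On the curves, pb = 1075/3 - (5/9)q and ps = 13.5 + (1/6)q; the wedge ps − pb = 16 gives 13.5 + (1/6)q − (1075/3 - (5/9)q) = 16, so q' = 6495/13.
Then pb = 1075/3 − (5/9)·(6495/13) = 1050/13 and ps = 13.5 + (1/6)·(6495/13) = 1258/13.
The subsidy expands output by 6495/13 − 6207/13 = 288/13 past the efficient level; on those units the gap between marginal cost and willingness to pay runs from 0 up to 16.
DWL = ½ × 16 × 288/13 = 2304/13.

Deadweight loss = 2304/13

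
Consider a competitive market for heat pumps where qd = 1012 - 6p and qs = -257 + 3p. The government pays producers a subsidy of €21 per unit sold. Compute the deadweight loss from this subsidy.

Pre-subsidy: 1012 - 6p = -257 + 3p gives p* = 141, q* = 166.
With the subsidy, sellers receive ps = pb + 21 for each unit, where pb is the price buyers pay.
Supply in terms of pb becomes qs = -257 + 3(pb + 21) = -194 + 3pb. Setting this equal to demand: 1012 - 6pb = -194 + 3pb, so pb = 134.
Sellers receive ps = 134 + 21 = 155; q' = 1012 − 6·134 = 208.
The subsidy expands output by 208 − 166 = 42 past the efficient level; on those units the gap between marginal cost and willingness to pay runs from 0 up to 21.
DWL = ½ × 21 × 42 = 441.

Deadweight loss = €441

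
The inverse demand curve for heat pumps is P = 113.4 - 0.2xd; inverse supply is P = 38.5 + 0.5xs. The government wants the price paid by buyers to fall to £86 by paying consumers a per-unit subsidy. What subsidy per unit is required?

Required subsidy s = £21 per unit

At a buyer price of 86, quantity demanded is 567 − 5·86 = 137.
Sellers supply 137 only when they receive Ps = 38.5 + 0.5·137 = 107.
s = Ps − Pb = 107 − 86 = 21.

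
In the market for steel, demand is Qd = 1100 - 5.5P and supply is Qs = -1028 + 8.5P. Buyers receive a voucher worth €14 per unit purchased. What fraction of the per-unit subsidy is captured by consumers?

Consumer share = 17/28

Pre-subsidy: 1100 - 5.5P = -1028 + 8.5P gives P* = 152, Q* = 264.
With the rebate, buyers effectively pay Pb = Ps − 14, where Ps is the price sellers receive.
Demand in terms of Ps becomes Qd = 1100 − 5.5(Ps − 14) = 1177 - 5.5Ps. Setting this equal to supply: 1177 - 5.5Ps = -1028 + 8.5Ps, so Ps = 157.5.
Buyers pay Pb = 157.5 − 14 = 143.5; Q' = -1028 + 8.5·157.5 = 310.75.
Buyers' price falls by P* − Pb = 152 − 143.5 = 8.5; sellers' price rises by Ps − P* = 157.5 − 152 = 5.5.
So consumers capture 8.5/14 = 17/28 of each unit of subsidy.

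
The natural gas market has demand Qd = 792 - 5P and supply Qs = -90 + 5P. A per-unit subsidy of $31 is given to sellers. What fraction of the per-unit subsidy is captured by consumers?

Consumer share = 0.5

Pre-subsidy: 792 - 5P = -90 + 5P gives P* = 88.2, Q* = 351.
With the subsidy, sellers receive Ps = Pb + 31 for each unit, where Pb is the price buyers pay.
Supply in terms of Pb becomes Qs = -90 + 5(Pb + 31) = 65 + 5Pb. Setting this equal to demand: 792 - 5Pb = 65 + 5Pb, so Pb = 72.7.
Sellers receive Ps = 72.7 + 31 = 103.7; Q' = 792 − 5·72.7 = 428.5.
Buyers' price falls by P* − Pb = 88.2 − 72.7 = 15.5; sellers' price rises by Ps − P* = 103.7 − 88.2 = 15.5.
So consumers capture 15.5/31 = 0.5 of each unit of subsidy.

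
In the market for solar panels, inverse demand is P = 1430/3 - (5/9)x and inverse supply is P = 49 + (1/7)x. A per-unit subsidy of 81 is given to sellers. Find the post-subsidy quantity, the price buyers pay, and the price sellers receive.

x' = 16023/22; buyers pay 1585/22; sellers receive 3367/22

Pre-subsidy: 1430/3 - (5/9)x = 49 + (1/7)x gives x* = 26943/44 and P* = 6005/44.
With the subsidy, sellers receive Ps = Pb + 81 for each unit, where Pb is the price buyers pay.
On the curves, Pb = 1430/3 - (5/9)x and Ps = 49 + (1/7)x; the wedge Ps − Pb = 81 gives 49 + (1/7)x − (1430/3 - (5/9)x) = 81, so x' = 16023/22.
Then Pb = 1430/3 − (5/9)·(16023/22) = 1585/22 and Ps = 49 + (1/7)·(16023/22) = 3367/22.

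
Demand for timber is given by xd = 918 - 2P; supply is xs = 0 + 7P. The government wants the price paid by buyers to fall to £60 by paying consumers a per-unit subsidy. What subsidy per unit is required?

Required subsidy s = £54 per unit

At a buyer price of 60, quantity demanded is 918 − 2·60 = 798.
Sellers supply 798 only when they receive Ps with 0 + 7·Ps = 798, i.e. Ps = 114.
s = Ps − Pb = 114 − 60 = 54.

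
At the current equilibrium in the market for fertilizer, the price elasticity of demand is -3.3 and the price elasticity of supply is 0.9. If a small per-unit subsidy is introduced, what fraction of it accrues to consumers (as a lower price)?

Consumer share = 3/14

For a small subsidy around the equilibrium, the benefit split depends on the relative slopes, which at a point are proportional to the elasticities.
Buyer share = εs/(εs + |εd|) = 0.9/(0.9 + 3.3) = 3/14; seller share = |εd|/(εs + |εd|) = 11/14.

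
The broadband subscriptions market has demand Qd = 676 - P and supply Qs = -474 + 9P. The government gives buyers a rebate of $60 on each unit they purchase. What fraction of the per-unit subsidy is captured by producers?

Producer share = 0.1

Pre-subsidy: 676 - P = -474 + 9P gives P* = 115, Q* = 561.
With the rebate, buyers effectively pay Pb = Ps − 60, where Ps is the price sellers receive.
Demand in terms of Ps becomes Qd = 676 − 1(Ps − 60) = 736 - Ps. Setting this equal to supply: 736 - Ps = -474 + 9Ps, so Ps = 121.
Buyers pay Pb = 121 − 60 = 61; Q' = -474 + 9·121 = 615.
Buyers' price falls by P* − Pb = 115 − 61 = 54; sellers' price rises by Ps − P* = 121 − 115 = 6.
So producers capture 6/60 = 0.1 of each unit of subsidy.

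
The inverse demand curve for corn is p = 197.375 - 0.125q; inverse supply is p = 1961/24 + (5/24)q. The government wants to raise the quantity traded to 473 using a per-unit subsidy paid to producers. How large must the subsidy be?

Required subsidy s = 42 per unit

At q = 473, from the demand curve buyers pay pb = 197.375 − 0.125·473 = 138.25; from the supply curve sellers need ps = 1961/24 + (5/24)·473 = 180.25.
The subsidy must fill the gap: s = ps − pb = 180.25 − 138.25 = 42.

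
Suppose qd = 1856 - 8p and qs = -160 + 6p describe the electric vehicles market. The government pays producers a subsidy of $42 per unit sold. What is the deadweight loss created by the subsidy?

Deadweight loss = $3024

Pre-subsidy: 1856 - 8p = -160 + 6p gives p* = 144, q* = 704.
With the subsidy, sellers receive ps = pb + 42 for each unit, where pb is the price buyers pay.
Supply in terms of pb becomes qs = -160 + 6(pb + 42) = 92 + 6pb. Setting this equal to demand: 1856 - 8pb = 92 + 6pb, so pb = 126.
Sellers receive ps = 126 + 42 = 168; q' = 1856 − 8·126 = 848.
The subsidy expands output by 848 − 704 = 144 past the efficient level; on those units the gap between marginal cost and willingness to pay runs from 0 up to 42.
DWL = ½ × 42 × 144 = 3024.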